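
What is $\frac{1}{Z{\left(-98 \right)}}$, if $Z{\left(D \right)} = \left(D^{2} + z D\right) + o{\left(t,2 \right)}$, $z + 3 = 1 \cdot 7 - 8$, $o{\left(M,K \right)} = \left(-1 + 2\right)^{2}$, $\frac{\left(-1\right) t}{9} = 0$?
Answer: $\frac{1}{9997} \approx 0.00010003$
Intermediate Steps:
$t = 0$ ($t = \left(-9\right) 0 = 0$)
$o{\left(M,K \right)} = 1$ ($o{\left(M,K \right)} = 1^{2} = 1$)
$z = -4$ ($z = -3 + \left(1 \cdot 7 - 8\right) = -3 + \left(7 - 8\right) = -3 - 1 = -4$)
$Z{\left(D \right)} = 1 + D^{2} - 4 D$ ($Z{\left(D \right)} = \left(D^{2} - 4 D\right) + 1 = 1 + D^{2} - 4 D$)
$\frac{1}{Z{\left(-98 \right)}} = \frac{1}{1 + \left(-98\right)^{2} - -392} = \frac{1}{1 + 9604 + 392} = \frac{1}{9997}$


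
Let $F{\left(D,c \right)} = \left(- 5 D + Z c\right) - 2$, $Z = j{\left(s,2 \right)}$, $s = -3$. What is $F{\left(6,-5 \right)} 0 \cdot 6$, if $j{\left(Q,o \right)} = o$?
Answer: $0$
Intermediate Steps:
$Z = 2$
$F{\left(D,c \right)} = -2 - 5 D + 2 c$ ($F{\left(D,c \right)} = \left(- 5 D + 2 c\right) - 2 = -2 - 5 D + 2 c$)
$F{\left(6,-5 \right)} 0 \cdot 6 = \left(-2 - 30 + 2 \left(-5\right)\right) 0 \cdot 6 = \left(-2 - 30 - 10\right) 0 \cdot 6 = \left(-42\right) 0 \cdot 6 = 0 \cdot 6 = 0$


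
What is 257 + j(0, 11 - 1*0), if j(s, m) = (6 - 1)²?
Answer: 282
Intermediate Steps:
j(s, m) = 25 (j(s, m) = 5² = 25)
257 + j(0, 11 - 1*0) = 257 + 25 = 282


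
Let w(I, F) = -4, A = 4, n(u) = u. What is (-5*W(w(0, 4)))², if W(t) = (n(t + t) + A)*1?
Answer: 400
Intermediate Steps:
W(t) = 4 + 2*t (W(t) = ((t + t) + 4)*1 = (2*t + 4)*1 = (4 + 2*t)*1 = 4 + 2*t)
(-5*W(w(0, 4)))² = (-5*(4 + 2*(-4)))² = (-5*(4 - 8))² = (-5*(-4))² = 20² = 400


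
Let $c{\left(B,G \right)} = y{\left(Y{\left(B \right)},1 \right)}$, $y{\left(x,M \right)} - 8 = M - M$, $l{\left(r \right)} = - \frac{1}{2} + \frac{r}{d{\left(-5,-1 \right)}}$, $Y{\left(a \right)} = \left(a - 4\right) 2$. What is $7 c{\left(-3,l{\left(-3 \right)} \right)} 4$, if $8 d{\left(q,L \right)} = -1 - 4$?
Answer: $224$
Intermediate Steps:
$Y{\left(a \right)} = -8 + 2 a$ ($Y{\left(a \right)} = \left(-4 + a\right) 2 = -8 + 2 a$)
$d{\left(q,L \right)} = - \frac{5}{8}$ ($d{\left(q,L \right)} = \frac{-1 - 4}{8} = \frac{1}{8} \left(-5\right) = - \frac{5}{8}$)
$l{\left(r \right)} = - \frac{1}{2} - \frac{8 r}{5}$ ($l{\left(r \right)} = - \frac{1}{2} + \frac{r}{- \frac{5}{8}} = \left(-1\right) \frac{1}{2} + r \left(- \frac{8}{5}\right) = - \frac{1}{2} - \frac{8 r}{5}$)
$y{\left(x,M \right)} = 8$ ($y{\left(x,M \right)} = 8 + \left(M - M\right) = 8 + 0 = 8$)
$c{\left(B,G \right)} = 8$
$7 c{\left(-3,l{\left(-3 \right)} \right)} 4 = 7 \cdot 8 \cdot 4 = 56 \cdot 4 = 224$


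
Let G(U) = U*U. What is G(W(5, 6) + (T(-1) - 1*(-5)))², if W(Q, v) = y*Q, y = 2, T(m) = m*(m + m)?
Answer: 83521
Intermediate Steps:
T(m) = 2*m² (T(m) = m*(2*m) = 2*m²)
W(Q, v) = 2*Q
G(U) = U²
G(W(5, 6) + (T(-1) - 1*(-5)))² = ((2*5 + (2*(-1)² - 1*(-5)))²)² = ((10 + (2*1 + 5))²)² = ((10 + (2 + 5))²)² = ((10 + 7)²)² = (17²)² = 289² = 83521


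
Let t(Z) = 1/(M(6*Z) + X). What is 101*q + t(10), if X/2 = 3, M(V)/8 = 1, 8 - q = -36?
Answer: 62217/14 ≈ 4444.1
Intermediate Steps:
q = 44 (q = 8 - 1*(-36) = 8 + 36 = 44)
M(V) = 8 (M(V) = 8*1 = 8)
X = 6 (X = 2*3 = 6)
t(Z) = 1/14 (t(Z) = 1/(8 + 6) = 1/14)
101*q + t(10) = 101*44 + 1/14 = 4444 + 1/14 = 62217/14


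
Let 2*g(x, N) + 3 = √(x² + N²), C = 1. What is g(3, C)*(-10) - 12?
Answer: 3 - 5*√10 ≈ -12.811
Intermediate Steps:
g(x, N) = -3/2 + √(N² + x²)/2 (g(x, N) = -3/2 + √(x² + N²)/2 = -3/2 + √(N² + x²)/2)
g(3, C)*(-10) - 12 = (-3/2 + √(1² + 3²)/2)*(-10) - 12 = (-3/2 + √(1 + 9)/2)*(-10) - 12 = (-3/2 + √10/2)*(-10) - 12 = (15 - 5*√10) - 12 = 3 - 5*√10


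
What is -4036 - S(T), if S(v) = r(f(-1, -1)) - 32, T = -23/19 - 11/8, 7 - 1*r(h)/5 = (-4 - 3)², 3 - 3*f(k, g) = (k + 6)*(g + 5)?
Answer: -3794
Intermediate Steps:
f(k, g) = 1 - (5 + g)*(6 + k)/3 (f(k, g) = 1 - (k + 6)*(g + 5)/3 = 1 - (6 + k)*(5 + g)/3 = 1 - (5 + g)*(6 + k)/3)
r(h) = -210 (r(h) = 35 - 5*(-4 - 3)² = 35 - 5*(-7)² = 35 - 5*49 = 35 - 245 = -210)
T = -393/152 (T = -23*1/19 - 11*⅛ = -23/19 - 11/8 = -393/152 ≈ -2.5855)
S(v) = -242 (S(v) = -210 - 32 = -242)
-4036 - S(T) = -4036 - 1*(-242) = -4036 + 242 = -3794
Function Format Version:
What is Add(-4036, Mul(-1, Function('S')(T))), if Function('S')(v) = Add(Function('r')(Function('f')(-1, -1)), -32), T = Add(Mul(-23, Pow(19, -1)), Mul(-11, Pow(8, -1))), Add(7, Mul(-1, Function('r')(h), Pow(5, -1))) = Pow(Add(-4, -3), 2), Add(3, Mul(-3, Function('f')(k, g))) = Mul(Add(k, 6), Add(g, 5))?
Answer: -3794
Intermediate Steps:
Function('f')(k, g) = Add(1, Mul(Rational(-1, 3), Add(5, g), Add(6, k))) (Function('f')(k, g) = Add(1, Mul(Rational(-1, 3), Mul(Add(k, 6), Add(g, 5)))) = Add(1, Mul(Rational(-1, 3), Mul(Add(6, k), Add(5, g)))) = Add(1, Mul(Rational(-1, 3), Mul(Add(5, g), Add(6, k)))) = Add(1, Mul(Rational(-1, 3), Add(5, g), Add(6, k))))
Function('r')(h) = -210 (Function('r')(h) = Add(35, Mul(-5, Pow(Add(-4, -3), 2))) = Add(35, Mul(-5, Pow(-7, 2))) = Add(35, Mul(-5, 49)) = Add(35, -245) = -210)
T = Rational(-393, 152) (T = Add(Mul(-23, Rational(1, 19)), Mul(-11, Rational(1, 8))) = Add(Rational(-23, 19), Rational(-11, 8)) = Rational(-393, 152) ≈ -2.5855)
Function('S')(v) = -242 (Function('S')(v) = Add(-210, -32) = -242)
Add(-4036, Mul(-1, Function('S')(T))) = Add(-4036, Mul(-1, -242)) = Add(-4036, 242) = -3794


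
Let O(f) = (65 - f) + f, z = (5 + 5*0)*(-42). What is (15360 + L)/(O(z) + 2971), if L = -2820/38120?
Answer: 9758673/1928872 ≈ 5.0593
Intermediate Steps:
L = -141/1906 (L = -2820*1/38120 = -141/1906 ≈ -0.073977)
z = -210 (z = (5 + 0)*(-42) = 5*(-42) = -210)
O(f) = 65
(15360 + L)/(O(z) + 2971) = (15360 - 141/1906)/(65 + 2971) = (29276019/1906)/3036 = (29276019/1906)*(1/3036) = 9758673/1928872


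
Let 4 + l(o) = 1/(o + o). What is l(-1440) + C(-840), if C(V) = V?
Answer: -2430721/2880 ≈ -844.00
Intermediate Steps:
l(o) = -4 + 1/(2*o) (l(o) = -4 + 1/(o + o) = -4 + 1/(2*o))
l(-1440) + C(-840) = (-4 + (½)/(-1440)) - 840 = (-4 + (½)*(-1/1440)) - 840 = (-4 - 1/2880) - 840 = -11521/2880 - 840 = -2430721/2880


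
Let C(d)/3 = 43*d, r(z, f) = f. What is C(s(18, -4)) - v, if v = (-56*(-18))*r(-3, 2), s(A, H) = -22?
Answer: -4854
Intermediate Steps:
C(d) = 129*d (C(d) = 3*(43*d) = 129*d)
v = 2016 (v = -56*(-18)*2 = 1008*2 = 2016)
C(s(18, -4)) - v = 129*(-22) - 1*2016 = -2838 - 2016 = -4854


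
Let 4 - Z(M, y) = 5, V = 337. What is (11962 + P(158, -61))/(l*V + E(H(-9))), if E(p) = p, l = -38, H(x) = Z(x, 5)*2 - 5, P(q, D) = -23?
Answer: -11939/12813 ≈ -0.93179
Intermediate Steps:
Z(M, y) = -1 (Z(M, y) = 4 - 1*5 = 4 - 5 = -1)
H(x) = -7 (H(x) = -1*2 - 5 = -2 - 5 = -7)
(11962 + P(158, -61))/(l*V + E(H(-9))) = (11962 - 23)/(-38*337 - 7) = 11939/(-12806 - 7) = 11939/(-12813) = 11939*(-1/12813) = -11939/12813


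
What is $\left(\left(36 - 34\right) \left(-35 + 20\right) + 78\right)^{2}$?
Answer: $2304$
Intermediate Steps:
$\left(\left(36 - 34\right) \left(-35 + 20\right) + 78\right)^{2} = \left(2 \left(-15\right) + 78\right)^{2} = \left(-30 + 78\right)^{2} = 48^{2} = 2304$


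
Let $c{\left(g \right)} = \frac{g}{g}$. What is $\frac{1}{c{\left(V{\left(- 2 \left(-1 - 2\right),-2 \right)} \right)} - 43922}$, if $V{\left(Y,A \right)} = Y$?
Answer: $- \frac{1}{43921} \approx -2.2768 \cdot 10^{-5}$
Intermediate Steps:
$c{\left(g \right)} = 1$
$\frac{1}{c{\left(V{\left(- 2 \left(-1 - 2\right),-2 \right)} \right)} - 43922} = \frac{1}{1 - 43922} = \frac{1}{-43921} = - \frac{1}{43921}$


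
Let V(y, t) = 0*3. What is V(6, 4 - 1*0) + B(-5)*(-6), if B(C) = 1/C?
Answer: 6/5 ≈ 1.2000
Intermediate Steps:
V(y, t) = 0
V(6, 4 - 1*0) + B(-5)*(-6) = 0 - 6/(-5) = 0 - ⅕*(-6) = 0 + 6/5 = 6/5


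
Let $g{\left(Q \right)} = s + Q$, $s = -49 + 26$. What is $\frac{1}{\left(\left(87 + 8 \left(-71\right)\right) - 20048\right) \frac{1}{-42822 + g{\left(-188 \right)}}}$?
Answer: $\frac{43033}{20529} \approx 2.0962$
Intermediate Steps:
$s = -23$
$g{\left(Q \right)} = -23 + Q$
$\frac{1}{\left(\left(87 + 8 \left(-71\right)\right) - 20048\right) \frac{1}{-42822 + g{\left(-188 \right)}}} = \frac{1}{\left(\left(87 + 8 \left(-71\right)\right) - 20048\right) \frac{1}{-42822 - 211}} = \frac{1}{\left(\left(87 - 568\right) - 20048\right) \frac{1}{-42822 - 211}} = \frac{1}{\left(-481 - 20048\right) \frac{1}{-43033}} = \frac{1}{\left(-20529\right) \left(- \frac{1}{43033}\right)} = \frac{1}{\frac{20529}{43033}} = \frac{43033}{20529}$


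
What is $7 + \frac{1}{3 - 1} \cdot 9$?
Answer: $\frac{23}{2} \approx 11.5$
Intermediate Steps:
$7 + \frac{1}{3 - 1} \cdot 9 = 7 + \frac{1}{2} \cdot 9 = 7 + \frac{9}{2} = \frac{23}{2}$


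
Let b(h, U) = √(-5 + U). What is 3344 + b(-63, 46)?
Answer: 3344 + √41 ≈ 3350.4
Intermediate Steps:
3344 + b(-63, 46) = 3344 + √(-5 + 46) = 3344 + √41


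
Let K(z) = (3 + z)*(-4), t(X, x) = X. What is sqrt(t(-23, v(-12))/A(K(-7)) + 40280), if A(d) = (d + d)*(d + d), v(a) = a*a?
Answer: 41*sqrt(24537)/32 ≈ 200.70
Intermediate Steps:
v(a) = a**2
K(z) = -12 - 4*z
A(d) = 4*d**2 (A(d) = (2*d)*(2*d) = 4*d**2)
sqrt(t(-23, v(-12))/A(K(-7)) + 40280) = sqrt(-23*1/(4*(-12 - 4*(-7))**2) + 40280) = sqrt(-23*1/(4*(-12 + 28)**2) + 40280) = sqrt(-23/(4*16**2) + 40280) = sqrt(-23/(4*256) + 40280) = sqrt(-23/1024 + 40280) = sqrt(41246697/1024) = 41*sqrt(24537)/32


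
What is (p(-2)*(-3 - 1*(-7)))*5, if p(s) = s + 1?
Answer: -20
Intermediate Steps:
p(s) = 1 + s
(p(-2)*(-3 - 1*(-7)))*5 = ((1 - 2)*(-3 - 1*(-7)))*5 = -(-3 + 7)*5 = -1*4*5 = -4*5 = -20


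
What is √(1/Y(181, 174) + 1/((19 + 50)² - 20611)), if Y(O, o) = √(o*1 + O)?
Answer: √(-3195994 + 142694380*√355)/225070 ≈ 0.23024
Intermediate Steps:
Y(O, o) = √(O + o) (Y(O, o) = √(o + O) = √(O + o))
√(1/Y(181, 174) + 1/((19 + 50)² - 20611)) = √(1/(√(181 + 174)) + 1/((19 + 50)² - 20611)) = √(1/(√355) + 1/(69² - 20611)) = √(√355/355 + 1/(4761 - 20611)) = √(√355/355 + 1/(-15850)) = √(√355/355 - 1/15850) = √(-1/15850 + √355/355)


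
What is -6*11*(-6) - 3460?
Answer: -3064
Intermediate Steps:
-6*11*(-6) - 3460 = -66*(-6) - 3460 = 396 - 3460 = -3064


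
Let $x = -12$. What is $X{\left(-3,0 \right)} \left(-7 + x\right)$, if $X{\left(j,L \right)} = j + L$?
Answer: $57$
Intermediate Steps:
$X{\left(j,L \right)} = L + j$
$X{\left(-3,0 \right)} \left(-7 + x\right) = \left(0 - 3\right) \left(-7 - 12\right) = \left(-3\right) \left(-19\right) = 57$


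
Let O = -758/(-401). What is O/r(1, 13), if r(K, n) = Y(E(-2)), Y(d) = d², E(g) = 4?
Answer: 379/3208 ≈ 0.11814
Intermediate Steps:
r(K, n) = 16 (r(K, n) = 4² = 16)
O = 758/401 (O = -758*(-1/401) = 758/401 ≈ 1.8903)
O/r(1, 13) = (758/401)/16 = (758/401)*(1/16) = 379/3208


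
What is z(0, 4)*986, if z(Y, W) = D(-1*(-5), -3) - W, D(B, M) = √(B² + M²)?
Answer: -3944 + 986*√34 ≈ 1805.3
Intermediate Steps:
z(Y, W) = √34 - W (z(Y, W) = √((-1*(-5))² + (-3)²) - W = √(5² + 9) - W = √(25 + 9) - W = √34 - W)
z(0, 4)*986 = (√34 - 1*4)*986 = (√34 - 4)*986 = (-4 + √34)*986 = -3944 + 986*√34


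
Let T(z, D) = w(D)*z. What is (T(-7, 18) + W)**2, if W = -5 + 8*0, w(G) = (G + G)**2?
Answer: 82391929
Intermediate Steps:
w(G) = 4*G**2 (w(G) = (2*G)**2 = 4*G**2)
W = -5 (W = -5 + 0 = -5)
T(z, D) = 4*z*D**2 (T(z, D) = (4*D**2)*z = 4*z*D**2)
(T(-7, 18) + W)**2 = (4*(-7)*18**2 - 5)**2 = (4*(-7)*324 - 5)**2 = (-9072 - 5)**2 = (-9077)**2 = 82391929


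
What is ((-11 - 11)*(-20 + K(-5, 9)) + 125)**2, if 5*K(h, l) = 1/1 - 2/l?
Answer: 638623441/2025 ≈ 3.1537e+5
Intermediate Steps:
K(h, l) = 1/5 - 2/(5*l) (K(h, l) = (1/1 - 2/l)/5 = (1*1 - 2/l)/5 = (1 - 2/l)/5 = 1/5 - 2/(5*l))
((-11 - 11)*(-20 + K(-5, 9)) + 125)**2 = ((-11 - 11)*(-20 + (1/5)*(-2 + 9)/9) + 125)**2 = (-22*(-20 + (1/5)*(1/9)*7) + 125)**2 = (-22*(-20 + 7/45) + 125)**2 = (-22*(-893/45) + 125)**2 = (19646/45 + 125)**2 = (25271/45)**2 = 638623441/2025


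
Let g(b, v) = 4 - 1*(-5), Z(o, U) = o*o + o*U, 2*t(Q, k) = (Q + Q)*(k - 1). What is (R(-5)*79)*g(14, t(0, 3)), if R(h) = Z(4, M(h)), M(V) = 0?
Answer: 11376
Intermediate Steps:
t(Q, k) = Q*(-1 + k) (t(Q, k) = ((Q + Q)*(k - 1))/2 = ((2*Q)*(-1 + k))/2 = (2*Q*(-1 + k))/2 = Q*(-1 + k))
Z(o, U) = o**2 + U*o
R(h) = 16 (R(h) = 4*(0 + 4) = 4*4 = 16)
g(b, v) = 9 (g(b, v) = 4 + 5 = 9)
(R(-5)*79)*g(14, t(0, 3)) = (16*79)*9 = 1264*9 = 11376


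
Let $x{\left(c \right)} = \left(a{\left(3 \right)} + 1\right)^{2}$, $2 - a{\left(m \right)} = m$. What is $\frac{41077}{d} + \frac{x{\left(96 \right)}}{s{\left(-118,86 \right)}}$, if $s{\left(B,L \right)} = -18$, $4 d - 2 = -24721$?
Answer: $- \frac{164308}{24719} \approx -6.647$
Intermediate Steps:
$d = - \frac{24719}{4}$ ($d = \frac{1}{2} + \frac{1}{4} \left(-24721\right) = \frac{1}{2} - \frac{24721}{4} = - \frac{24719}{4} \approx -6179.8$)
$a{\left(m \right)} = 2 - m$
$x{\left(c \right)} = 0$ ($x{\left(c \right)} = \left(\left(2 - 3\right) + 1\right)^{2} = \left(-1 + 1\right)^{2} = 0^{2} = 0$)
$\frac{41077}{d} + \frac{x{\left(96 \right)}}{s{\left(-118,86 \right)}} = \frac{41077}{- \frac{24719}{4}} + \frac{0}{-18} = 41077 \left(- \frac{4}{24719}\right) + 0 \left(- \frac{1}{18}\right) = - \frac{164308}{24719} + 0 = - \frac{164308}{24719}$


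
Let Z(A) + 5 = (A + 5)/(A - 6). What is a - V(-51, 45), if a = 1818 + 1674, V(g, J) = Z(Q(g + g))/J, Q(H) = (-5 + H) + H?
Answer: 33785971/9675 ≈ 3492.1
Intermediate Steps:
Q(H) = -5 + 2*H
Z(A) = -5 + (5 + A)/(-6 + A) (Z(A) = -5 + (A + 5)/(A - 6) = -5 + (5 + A)/(-6 + A))
V(g, J) = (55 - 16*g)/(J*(-11 + 4*g)) (V(g, J) = ((35 - 4*(-5 + 2*(g + g)))/(-6 + (-5 + 2*(g + g))))/J = ((35 - 4*(-5 + 2*(2*g)))/(-6 + (-5 + 2*(2*g))))/J = ((35 - 4*(-5 + 4*g))/(-6 + (-5 + 4*g)))/J = ((35 + (20 - 16*g))/(-11 + 4*g))/J = ((55 - 16*g)/(-11 + 4*g))/J = (55 - 16*g)/(J*(-11 + 4*g)))
a = 3492
a - V(-51, 45) = 3492 - (55 - 16*(-51))/(45*(-11 + 4*(-51))) = 3492 - (55 + 816)/(45*(-11 - 204)) = 3492 - 871/(45*(-215)) = 3492 - (-1)*871/(45*215) = 3492 - 1*(-871/9675) = 3492 + 871/9675 = 33785971/9675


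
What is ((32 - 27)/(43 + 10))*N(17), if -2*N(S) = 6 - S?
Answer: 55/106 ≈ 0.51887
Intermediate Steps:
N(S) = -3 + S/2 (N(S) = -(6 - S)/2 = -3 + S/2)
((32 - 27)/(43 + 10))*N(17) = ((32 - 27)/(43 + 10))*(-3 + (½)*17) = (5/53)*(-3 + 17/2) = (5*(1/53))*(11/2) = (5/53)*(11/2) = 55/106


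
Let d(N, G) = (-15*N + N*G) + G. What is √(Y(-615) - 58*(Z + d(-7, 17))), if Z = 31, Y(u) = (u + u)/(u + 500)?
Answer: I*√1037530/23 ≈ 44.287*I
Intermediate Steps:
d(N, G) = G - 15*N + G*N (d(N, G) = (-15*N + G*N) + G = G - 15*N + G*N)
Y(u) = 2*u/(500 + u) (Y(u) = (2*u)/(500 + u) = 2*u/(500 + u))
√(Y(-615) - 58*(Z + d(-7, 17))) = √(2*(-615)/(500 - 615) - 58*(31 + (17 - 15*(-7) + 17*(-7)))) = √(2*(-615)/(-115) - 58*(31 + (17 + 105 - 119))) = √(2*(-615)*(-1/115) - 58*(31 + 3)) = √(246/23 - 58*34) = √(246/23 - 1972) = √(-45110/23) = I*√1037530/23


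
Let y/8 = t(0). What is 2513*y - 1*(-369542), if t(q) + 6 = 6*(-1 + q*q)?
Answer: 128294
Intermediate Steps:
t(q) = -12 + 6*q² (t(q) = -6 + 6*(-1 + q*q) = -6 + 6*(-1 + q²) = -6 + (-6 + 6*q²) = -12 + 6*q²)
y = -96 (y = 8*(-12 + 6*0²) = 8*(-12 + 6*0) = 8*(-12 + 0) = 8*(-12) = -96)
2513*y - 1*(-369542) = 2513*(-96) - 1*(-369542) = -241248 + 369542 = 128294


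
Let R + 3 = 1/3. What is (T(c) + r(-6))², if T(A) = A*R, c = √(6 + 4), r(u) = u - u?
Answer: 640/9 ≈ 71.111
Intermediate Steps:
r(u) = 0
c = √10 ≈ 3.1623
R = -8/3 (R = -3 + 1/3 = -3 + ⅓ = -8/3 ≈ -2.6667)
T(A) = -8*A/3 (T(A) = A*(-8/3) = -8*A/3)
(T(c) + r(-6))² = (-8*√10/3 + 0)² = (-8*√10/3)² = 640/9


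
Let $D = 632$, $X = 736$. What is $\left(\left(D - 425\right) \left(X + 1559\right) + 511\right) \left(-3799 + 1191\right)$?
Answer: $-1240302208$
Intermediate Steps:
$\left(\left(D - 425\right) \left(X + 1559\right) + 511\right) \left(-3799 + 1191\right) = \left(\left(632 - 425\right) \left(736 + 1559\right) + 511\right) \left(-3799 + 1191\right) = \left(207 \cdot 2295 + 511\right) \left(-2608\right) = \left(475065 + 511\right) \left(-2608\right) = 475576 \left(-2608\right) = -1240302208$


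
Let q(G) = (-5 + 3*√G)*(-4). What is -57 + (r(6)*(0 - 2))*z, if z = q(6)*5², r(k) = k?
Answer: -6057 + 3600*√6 ≈ 2761.2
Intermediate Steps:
q(G) = 20 - 12*√G
z = 500 - 300*√6 (z = (20 - 12*√6)*5² = (20 - 12*√6)*25 = 500 - 300*√6 ≈ -234.85)
-57 + (r(6)*(0 - 2))*z = -57 + (6*(0 - 2))*(500 - 300*√6) = -57 + (6*(-2))*(500 - 300*√6) = -57 - 12*(500 - 300*√6) = -57 + (-6000 + 3600*√6) = -6057 + 3600*√6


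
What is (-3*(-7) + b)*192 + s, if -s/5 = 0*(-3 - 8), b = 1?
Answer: 4224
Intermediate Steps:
s = 0 (s = -0*(-3 - 8) = -0*(-11) = -5*0 = 0)
(-3*(-7) + b)*192 + s = (-3*(-7) + 1)*192 + 0 = (21 + 1)*192 + 0 = 22*192 + 0 = 4224 + 0 = 4224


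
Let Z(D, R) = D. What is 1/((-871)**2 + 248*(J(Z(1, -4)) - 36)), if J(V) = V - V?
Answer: 1/749713 ≈ 1.3338e-6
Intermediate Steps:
J(V) = 0
1/((-871)**2 + 248*(J(Z(1, -4)) - 36)) = 1/((-871)**2 + 248*(0 - 36)) = 1/(758641 + 248*(-36)) = 1/(758641 - 8928) = 1/749713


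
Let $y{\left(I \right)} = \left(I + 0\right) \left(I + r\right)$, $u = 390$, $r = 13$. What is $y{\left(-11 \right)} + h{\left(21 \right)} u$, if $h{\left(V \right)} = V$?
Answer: $8168$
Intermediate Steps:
$y{\left(I \right)} = I \left(13 + I\right)$ ($y{\left(I \right)} = \left(I + 0\right) \left(I + 13\right) = I \left(13 + I\right)$)
$y{\left(-11 \right)} + h{\left(21 \right)} u = - 11 \left(13 - 11\right) + 21 \cdot 390 = \left(-11\right) 2 + 8190 = -22 + 8190 = 8168$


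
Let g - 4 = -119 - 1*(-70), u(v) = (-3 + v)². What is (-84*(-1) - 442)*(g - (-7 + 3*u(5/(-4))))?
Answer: 264025/8 ≈ 33003.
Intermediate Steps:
g = -45 (g = 4 + (-119 - 1*(-70)) = 4 + (-119 + 70) = 4 - 49 = -45)
(-84*(-1) - 442)*(g - (-7 + 3*u(5/(-4)))) = (-84*(-1) - 442)*(-45 - (-7 + 3*(-3 + 5/(-4))²)) = (84 - 442)*(-45 - (-7 + 3*(-3 + 5*(-¼))²)) = -358*(-45 - (-7 + 3*(-3 - 5/4)²)) = -358*(-45 - (-7 + 3*(-17/4)²)) = -358*(-45 - (-7 + 3*(289/16))) = -358*(-45 - (-7 + 867/16)) = -358*(-45 - 1*755/16) = -358*(-45 - 755/16) = -358*(-1475/16) = 264025/8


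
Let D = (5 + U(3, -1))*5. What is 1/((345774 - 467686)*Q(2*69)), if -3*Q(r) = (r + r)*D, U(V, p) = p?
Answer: 1/224318080 ≈ 4.4580e-9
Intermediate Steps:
D = 20 (D = (5 - 1)*5 = 4*5 = 20)
Q(r) = -40*r/3 (Q(r) = -(r + r)*20/3 = -2*r*20/3 = -40*r/3)
1/((345774 - 467686)*Q(2*69)) = 1/((345774 - 467686)*((-80*69/3))) = 1/((-121912)*((-40/3*138))) = -1/121912/(-1840) = -1/121912*(-1/1840) = 1/224318080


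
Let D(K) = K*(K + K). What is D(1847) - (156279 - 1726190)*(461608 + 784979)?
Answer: 1957037466575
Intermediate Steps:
D(K) = 2*K² (D(K) = K*(2*K) = 2*K²)
D(1847) - (156279 - 1726190)*(461608 + 784979) = 2*1847² - (156279 - 1726190)*(461608 + 784979) = 2*3411409 - (-1569911)*1246587 = 6822818 - 1*(-1957030643757) = 6822818 + 1957030643757 = 1957037466575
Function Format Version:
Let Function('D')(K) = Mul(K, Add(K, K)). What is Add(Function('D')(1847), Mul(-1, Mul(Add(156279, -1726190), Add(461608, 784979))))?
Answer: 1957037466575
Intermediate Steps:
Function('D')(K) = Mul(2, Pow(K, 2)) (Function('D')(K) = Mul(K, Mul(2, K)) = Mul(2, Pow(K, 2)))
Add(Function('D')(1847), Mul(-1, Mul(Add(156279, -1726190), Add(461608, 784979)))) = Add(Mul(2, Pow(1847, 2)), Mul(-1, Mul(Add(156279, -1726190), Add(461608, 784979)))) = Add(Mul(2, 3411409), Mul(-1, Mul(-1569911, 1246587))) = Add(6822818, Mul(-1, -1957030643757)) = Add(6822818, 1957030643757) = 1957037466575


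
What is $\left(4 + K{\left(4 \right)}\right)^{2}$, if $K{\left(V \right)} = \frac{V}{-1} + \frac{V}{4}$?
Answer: $1$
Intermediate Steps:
$K{\left(V \right)} = - \frac{3 V}{4}$ ($K{\left(V \right)} = V \left(-1\right) + V \frac{1}{4} = - V + \frac{V}{4} = - \frac{3 V}{4}$)
$\left(4 + K{\left(4 \right)}\right)^{2} = \left(4 - 3\right)^{2} = 1^{2} = 1$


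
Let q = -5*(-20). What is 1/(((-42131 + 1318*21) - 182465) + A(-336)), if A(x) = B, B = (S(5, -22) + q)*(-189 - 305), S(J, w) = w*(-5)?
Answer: -1/300658 ≈ -3.3260e-6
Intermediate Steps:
q = 100
S(J, w) = -5*w
B = -103740 (B = (-5*(-22) + 100)*(-189 - 305) = (110 + 100)*(-494) = 210*(-494) = -103740)
A(x) = -103740
1/(((-42131 + 1318*21) - 182465) + A(-336)) = 1/(((-42131 + 1318*21) - 182465) - 103740) = 1/(((-42131 + 27678) - 182465) - 103740) = 1/((-14453 - 182465) - 103740) = 1/(-196918 - 103740) = 1/(-300658) = -1/300658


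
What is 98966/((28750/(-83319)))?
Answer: -4122874077/14375 ≈ -2.8681e+5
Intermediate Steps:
98966/((28750/(-83319))) = 98966/((28750*(-1/83319))) = 98966/(-28750/83319) = 98966*(-83319/28750) = -4122874077/14375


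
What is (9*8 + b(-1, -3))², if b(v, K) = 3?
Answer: 5625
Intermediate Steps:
(9*8 + b(-1, -3))² = (9*8 + 3)² = (72 + 3)² = 75² = 5625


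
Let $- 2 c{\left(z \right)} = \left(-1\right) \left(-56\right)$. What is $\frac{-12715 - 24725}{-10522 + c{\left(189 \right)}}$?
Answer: $\frac{3744}{1055} \approx 3.5488$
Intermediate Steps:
$c{\left(z \right)} = -28$ ($c{\left(z \right)} = - \frac{\left(-1\right) \left(-56\right)}{2} = \left(- \frac{1}{2}\right) 56 = -28$)
$\frac{-12715 - 24725}{-10522 + c{\left(189 \right)}} = \frac{-12715 - 24725}{-10522 - 28} = - \frac{37440}{-10550} = \left(-37440\right) \left(- \frac{1}{10550}\right) = \frac{3744}{1055}$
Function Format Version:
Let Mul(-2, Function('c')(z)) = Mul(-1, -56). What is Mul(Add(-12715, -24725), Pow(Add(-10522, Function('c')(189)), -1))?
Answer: Rational(3744, 1055) ≈ 3.5488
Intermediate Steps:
Function('c')(z) = -28 (Function('c')(z) = Mul(Rational(-1, 2), Mul(-1, -56)) = Mul(Rational(-1, 2), 56) = -28)
Mul(Add(-12715, -24725), Pow(Add(-10522, Function('c')(189)), -1)) = Mul(Add(-12715, -24725), Pow(Add(-10522, -28), -1)) = Mul(-37440, Pow(-10550, -1)) = Mul(-37440, Rational(-1, 10550)) = Rational(3744, 1055)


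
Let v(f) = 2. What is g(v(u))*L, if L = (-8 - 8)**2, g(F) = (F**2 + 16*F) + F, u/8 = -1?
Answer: 9728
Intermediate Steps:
u = -8 (u = 8*(-1) = -8)
g(F) = F**2 + 17*F
L = 256 (L = (-16)**2 = 256)
g(v(u))*L = (2*(17 + 2))*256 = (2*19)*256 = 38*256 = 9728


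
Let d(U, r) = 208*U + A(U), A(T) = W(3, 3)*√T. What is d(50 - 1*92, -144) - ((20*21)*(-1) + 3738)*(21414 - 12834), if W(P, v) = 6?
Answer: -28477176 + 6*I*√42 ≈ -2.8477e+7 + 38.884*I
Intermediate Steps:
A(T) = 6*√T
d(U, r) = 6*√U + 208*U (d(U, r) = 208*U + 6*√U = 6*√U + 208*U)
d(50 - 1*92, -144) - ((20*21)*(-1) + 3738)*(21414 - 12834) = (6*√(50 - 1*92) + 208*(50 - 1*92)) - ((20*21)*(-1) + 3738)*(21414 - 12834) = (6*√(50 - 92) + 208*(50 - 92)) - (420*(-1) + 3738)*8580 = (6*√(-42) + 208*(-42)) - (-420 + 3738)*8580 = (6*(I*√42) - 8736) - 3318*8580 = (6*I*√42 - 8736) - 1*28468440 = (-8736 + 6*I*√42) - 28468440 = -28477176 + 6*I*√42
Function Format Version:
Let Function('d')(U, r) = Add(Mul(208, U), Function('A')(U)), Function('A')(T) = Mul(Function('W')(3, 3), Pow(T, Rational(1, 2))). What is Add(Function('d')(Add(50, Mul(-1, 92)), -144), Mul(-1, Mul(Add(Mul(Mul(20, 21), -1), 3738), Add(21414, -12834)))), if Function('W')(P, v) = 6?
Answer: Add(-28477176, Mul(6, I, Pow(42, Rational(1, 2)))) ≈ Add(-2.8477e+7, Mul(38.884, I))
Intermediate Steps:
Function('A')(T) = Mul(6, Pow(T, Rational(1, 2)))
Function('d')(U, r) = Add(Mul(6, Pow(U, Rational(1, 2))), Mul(208, U)) (Function('d')(U, r) = Add(Mul(208, U), Mul(6, Pow(U, Rational(1, 2)))) = Add(Mul(6, Pow(U, Rational(1, 2))), Mul(208, U)))
Add(Function('d')(Add(50, Mul(-1, 92)), -144), Mul(-1, Mul(Add(Mul(Mul(20, 21), -1), 3738), Add(21414, -12834)))) = Add(Add(Mul(6, Pow(Add(50, Mul(-1, 92)), Rational(1, 2))), Mul(208, Add(50, Mul(-1, 92)))), Mul(-1, Mul(Add(Mul(Mul(20, 21), -1), 3738), Add(21414, -12834)))) = Add(Add(Mul(6, Pow(Add(50, -92), Rational(1, 2))), Mul(208, Add(50, -92))), Mul(-1, Mul(Add(Mul(420, -1), 3738), 8580))) = Add(Add(Mul(6, Pow(-42, Rational(1, 2))), Mul(208, -42)), Mul(-1, Mul(Add(-420, 3738), 8580))) = Add(Add(Mul(6, Mul(I, Pow(42, Rational(1, 2)))), -8736), Mul(-1, Mul(3318, 8580))) = Add(Add(Mul(6, I, Pow(42, Rational(1, 2))), -8736), Mul(-1, 28468440)) = Add(Add(-8736, Mul(6, I, Pow(42, Rational(1, 2)))), -28468440) = Add(-28477176, Mul(6, I, Pow(42, Rational(1, 2))))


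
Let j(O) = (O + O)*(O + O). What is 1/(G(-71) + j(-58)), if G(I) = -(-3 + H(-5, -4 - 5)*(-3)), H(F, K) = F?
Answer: 1/13444 ≈ 7.4383e-5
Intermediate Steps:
j(O) = 4*O**2 (j(O) = (2*O)*(2*O) = 4*O**2)
G(I) = -12 (G(I) = -(-3 - 5*(-3)) = -(-3 + 15) = -1*12 = -12)
1/(G(-71) + j(-58)) = 1/(-12 + 4*(-58)**2) = 1/(-12 + 4*3364) = 1/(-12 + 13456) = 1/13444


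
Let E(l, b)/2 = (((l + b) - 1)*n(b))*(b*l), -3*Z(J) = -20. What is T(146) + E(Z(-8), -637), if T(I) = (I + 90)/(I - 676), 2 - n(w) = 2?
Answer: -118/265 ≈ -0.44528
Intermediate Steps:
n(w) = 0 (n(w) = 2 - 1*2 = 2 - 2 = 0)
Z(J) = 20/3 (Z(J) = -1/3*(-20) = 20/3)
T(I) = (90 + I)/(-676 + I)
E(l, b) = 0 (E(l, b) = 2*((((l + b) - 1)*0)*(b*l)) = 2*((((b + l) - 1)*0)*(b*l)) = 2*(((-1 + b + l)*0)*(b*l)) = 2*(0*(b*l)) = 2*0 = 0)
T(146) + E(Z(-8), -637) = (90 + 146)/(-676 + 146) + 0 = 236/(-530) + 0 = -1/530*236 + 0 = -118/265 + 0 = -118/265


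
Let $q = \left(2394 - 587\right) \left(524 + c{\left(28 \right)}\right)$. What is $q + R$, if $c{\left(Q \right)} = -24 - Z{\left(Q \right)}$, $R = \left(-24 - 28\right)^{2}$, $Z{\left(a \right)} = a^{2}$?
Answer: $-510484$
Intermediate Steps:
$R = 2704$ ($R = \left(-52\right)^{2} = 2704$)
$c{\left(Q \right)} = -24 - Q^{2}$
$q = -513188$ ($q = \left(2394 - 587\right) \left(524 - 808\right) = 1807 \left(524 - 808\right) = 1807 \left(-284\right) = -513188$)
$q + R = -513188 + 2704 = -510484$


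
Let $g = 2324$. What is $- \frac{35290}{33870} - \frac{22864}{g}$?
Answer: $- \frac{21410441}{1967847} \approx -10.88$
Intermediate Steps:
$- \frac{35290}{33870} - \frac{22864}{g} = - \frac{35290}{33870} - \frac{22864}{2324} = \left(-35290\right) \frac{1}{33870} - \frac{5716}{581} = - \frac{3529}{3387} - \frac{5716}{581} = - \frac{21410441}{1967847}$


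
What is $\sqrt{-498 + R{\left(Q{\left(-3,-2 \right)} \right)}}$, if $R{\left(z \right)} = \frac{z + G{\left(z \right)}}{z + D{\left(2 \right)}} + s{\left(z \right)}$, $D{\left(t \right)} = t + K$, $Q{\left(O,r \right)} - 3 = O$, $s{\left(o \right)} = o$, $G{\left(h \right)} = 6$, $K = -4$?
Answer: $i \sqrt{501} \approx 22.383 i$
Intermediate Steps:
$Q{\left(O,r \right)} = 3 + O$
$D{\left(t \right)} = -4 + t$ ($D{\left(t \right)} = t - 4 = -4 + t$)
$R{\left(z \right)} = z + \frac{6 + z}{-2 + z}$ ($R{\left(z \right)} = \frac{z + 6}{z + \left(-4 + 2\right)} + z = \frac{6 + z}{z - 2} + z = \frac{6 + z}{-2 + z} + z = z + \frac{6 + z}{-2 + z}$)
$\sqrt{-498 + R{\left(Q{\left(-3,-2 \right)} \right)}} = \sqrt{-498 + \frac{6 + \left(3 - 3\right)^{2} - \left(3 - 3\right)}{-2 + \left(3 - 3\right)}} = \sqrt{-498 + \frac{6 + 0^{2} - 0}{-2 + 0}} = \sqrt{-498 + \frac{6 + 0 + 0}{-2}} = \sqrt{-498 - 3} = \sqrt{-501} = i \sqrt{501}$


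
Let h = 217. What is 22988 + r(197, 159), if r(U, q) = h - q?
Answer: 23046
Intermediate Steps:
r(U, q) = 217 - q
22988 + r(197, 159) = 22988 + (217 - 1*159) = 22988 + (217 - 159) = 22988 + 58 = 23046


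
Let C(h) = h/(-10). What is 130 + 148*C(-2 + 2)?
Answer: 130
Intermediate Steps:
C(h) = -h/10 (C(h) = h*(-⅒) = -h/10)
130 + 148*C(-2 + 2) = 130 + 148*(-(-2 + 2)/10) = 130 + 148*(-⅒*0) = 130 + 148*0 = 130 + 0 = 130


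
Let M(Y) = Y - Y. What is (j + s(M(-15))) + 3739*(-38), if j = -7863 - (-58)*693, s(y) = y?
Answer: -109751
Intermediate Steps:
M(Y) = 0
j = 32331 (j = -7863 - 1*(-40194) = -7863 + 40194 = 32331)
(j + s(M(-15))) + 3739*(-38) = (32331 + 0) + 3739*(-38) = 32331 - 142082 = -109751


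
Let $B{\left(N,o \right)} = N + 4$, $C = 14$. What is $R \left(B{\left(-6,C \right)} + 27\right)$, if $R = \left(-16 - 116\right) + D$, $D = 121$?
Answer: $-275$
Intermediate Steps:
$B{\left(N,o \right)} = 4 + N$
$R = -11$ ($R = \left(-16 - 116\right) + 121 = -132 + 121 = -11$)
$R \left(B{\left(-6,C \right)} + 27\right) = - 11 \left(\left(4 - 6\right) + 27\right) = - 11 \left(-2 + 27\right) = \left(-11\right) 25 = -275$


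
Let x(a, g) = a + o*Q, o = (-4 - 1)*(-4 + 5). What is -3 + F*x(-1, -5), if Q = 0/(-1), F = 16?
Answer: -19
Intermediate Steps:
Q = 0 (Q = 0*(-1) = 0)
o = -5 (o = -5*1 = -5)
x(a, g) = a (x(a, g) = a - 5*0 = a + 0 = a)
-3 + F*x(-1, -5) = -3 + 16*(-1) = -3 - 16 = -19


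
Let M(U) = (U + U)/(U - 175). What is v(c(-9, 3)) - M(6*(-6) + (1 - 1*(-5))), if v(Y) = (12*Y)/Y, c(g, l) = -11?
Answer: 480/41 ≈ 11.707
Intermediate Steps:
M(U) = 2*U/(-175 + U) (M(U) = (2*U)/(-175 + U) = 2*U/(-175 + U))
v(Y) = 12
v(c(-9, 3)) - M(6*(-6) + (1 - 1*(-5))) = 12 - 2*(6*(-6) + (1 - 1*(-5)))/(-175 + (6*(-6) + (1 - 1*(-5)))) = 12 - 2*(-36 + (1 + 5))/(-175 + (-36 + (1 + 5))) = 12 - 2*(-36 + 6)/(-175 + (-36 + 6)) = 12 - 2*(-30)/(-175 - 30) = 12 - 2*(-30)/(-205) = 12 - 2*(-30)*(-1)/205 = 12 - 1*12/41 = 12 - 12/41 = 480/41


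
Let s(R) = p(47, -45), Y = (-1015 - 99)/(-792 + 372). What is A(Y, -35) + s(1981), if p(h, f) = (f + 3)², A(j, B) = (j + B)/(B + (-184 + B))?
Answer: 94098553/53340 ≈ 1764.1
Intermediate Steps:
Y = 557/210 (Y = -1114/(-420) = -1114*(-1/420) = 557/210 ≈ 2.6524)
A(j, B) = (B + j)/(-184 + 2*B)
p(h, f) = (3 + f)²
s(R) = 1764 (s(R) = (3 - 45)² = (-42)² = 1764)
A(Y, -35) + s(1981) = (-35 + 557/210)/(2*(-92 - 35)) + 1764 = (½)*(-6793/210)/(-127) + 1764 = (½)*(-1/127)*(-6793/210) + 1764 = 6793/53340 + 1764 = 94098553/53340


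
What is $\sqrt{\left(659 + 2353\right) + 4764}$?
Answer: $36 \sqrt{6} \approx 88.182$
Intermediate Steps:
$\sqrt{\left(659 + 2353\right) + 4764} = \sqrt{3012 + 4764} = \sqrt{7776} = 36 \sqrt{6}$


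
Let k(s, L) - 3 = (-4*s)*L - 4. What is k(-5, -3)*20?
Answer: -1220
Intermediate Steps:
k(s, L) = -1 - 4*L*s (k(s, L) = 3 + ((-4*s)*L - 4) = 3 + (-4*L*s - 4) = 3 + (-4 - 4*L*s) = -1 - 4*L*s)
k(-5, -3)*20 = (-1 - 4*(-3)*(-5))*20 = (-1 - 60)*20 = -61*20 = -1220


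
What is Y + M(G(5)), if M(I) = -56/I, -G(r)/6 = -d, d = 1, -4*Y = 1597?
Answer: -4903/12 ≈ -408.58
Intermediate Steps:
Y = -1597/4 (Y = -1/4*1597 = -1597/4 ≈ -399.25)
G(r) = 6 (G(r) = -(-6) = -6*(-1) = 6)
Y + M(G(5)) = -1597/4 - 56/6 = -1597/4 - 56*1/6 = -1597/4 - 28/3 = -4903/12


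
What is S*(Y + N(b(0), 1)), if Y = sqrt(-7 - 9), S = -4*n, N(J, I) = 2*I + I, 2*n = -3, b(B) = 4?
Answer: 18 + 24*I ≈ 18.0 + 24.0*I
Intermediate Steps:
n = -3/2 (n = (1/2)*(-3) = -3/2 ≈ -1.5000)
N(J, I) = 3*I
S = 6 (S = -4*(-3/2) = 6)
Y = 4*I (Y = sqrt(-16) = 4*I ≈ 4.0*I)
S*(Y + N(b(0), 1)) = 6*(4*I + 3*1) = 6*(4*I + 3) = 6*(3 + 4*I) = 18 + 24*I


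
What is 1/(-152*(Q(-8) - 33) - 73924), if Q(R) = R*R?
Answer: -1/78636 ≈ -1.2717e-5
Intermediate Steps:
Q(R) = R**2
1/(-152*(Q(-8) - 33) - 73924) = 1/(-152*((-8)**2 - 33) - 73924) = 1/(-152*(64 - 33) - 73924) = 1/(-152*31 - 73924) = 1/(-4712 - 73924) = 1/(-78636) = -1/78636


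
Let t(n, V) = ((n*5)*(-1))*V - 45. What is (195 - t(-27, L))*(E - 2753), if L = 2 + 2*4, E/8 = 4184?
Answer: -34098090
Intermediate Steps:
E = 33472 (E = 8*4184 = 33472)
L = 10 (L = 2 + 8 = 10)
t(n, V) = -45 - 5*V*n (t(n, V) = ((5*n)*(-1))*V - 45 = (-5*n)*V - 45 = -5*V*n - 45 = -45 - 5*V*n)
(195 - t(-27, L))*(E - 2753) = (195 - (-45 - 5*10*(-27)))*(33472 - 2753) = (195 - (-45 + 1350))*30719 = (195 - 1*1305)*30719 = (195 - 1305)*30719 = -1110*30719 = -34098090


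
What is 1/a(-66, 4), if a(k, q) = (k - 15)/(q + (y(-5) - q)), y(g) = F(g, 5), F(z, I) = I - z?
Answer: -10/81 ≈ -0.12346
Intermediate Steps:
y(g) = 5 - g
a(k, q) = -3/2 + k/10 (a(k, q) = (k - 15)/(q + ((5 - 1*(-5)) - q)) = (-15 + k)/(q + ((5 + 5) - q)) = (-15 + k)/(q + (10 - q)) = (-15 + k)/10 = (-15 + k)*(⅒) = -3/2 + k/10)
1/a(-66, 4) = 1/(-3/2 + (⅒)*(-66)) = 1/(-3/2 - 33/5) = 1/(-81/10) = -10/81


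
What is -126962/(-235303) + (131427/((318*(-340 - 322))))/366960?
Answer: 1089767151266771/2019708956429120 ≈ 0.53957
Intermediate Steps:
-126962/(-235303) + (131427/((318*(-340 - 322))))/366960 = -126962*(-1/235303) + (131427/((318*(-662))))*(1/366960) = 126962/235303 + (131427/(-210516))*(1/366960) = 126962/235303 + (131427*(-1/210516))*(1/366960) = 126962/235303 - 43809/70172*1/366960 = 126962/235303 - 14603/8583439040 = 1089767151266771/2019708956429120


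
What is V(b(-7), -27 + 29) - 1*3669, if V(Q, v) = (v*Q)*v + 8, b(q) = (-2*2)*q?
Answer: -3549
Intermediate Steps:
b(q) = -4*q
V(Q, v) = 8 + Q*v² (V(Q, v) = (Q*v)*v + 8 = Q*v² + 8 = 8 + Q*v²)
V(b(-7), -27 + 29) - 1*3669 = (8 + (-4*(-7))*(-27 + 29)²) - 1*3669 = (8 + 28*2²) - 3669 = (8 + 28*4) - 3669 = (8 + 112) - 3669 = 120 - 3669 = -3549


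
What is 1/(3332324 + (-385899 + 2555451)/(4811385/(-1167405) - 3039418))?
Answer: 78849701815/262752697467726892 ≈ 3.0009e-7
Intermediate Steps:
1/(3332324 + (-385899 + 2555451)/(4811385/(-1167405) - 3039418)) = 1/(3332324 + 2169552/(4811385*(-1/1167405) - 3039418)) = 1/(3332324 + 2169552/(-320759/77827 - 3039418)) = 1/(3332324 + 2169552/(-236549105445/77827)) = 1/(3332324 + 2169552*(-77827/236549105445)) = 1/(3332324 - 56283241168/78849701815) = 1/(262752697467726892/78849701815) = 78849701815/262752697467726892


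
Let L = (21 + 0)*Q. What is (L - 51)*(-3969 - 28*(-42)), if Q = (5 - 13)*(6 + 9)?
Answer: 7180803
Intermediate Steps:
Q = -120 (Q = -8*15 = -120)
L = -2520 (L = (21 + 0)*(-120) = 21*(-120) = -2520)
(L - 51)*(-3969 - 28*(-42)) = (-2520 - 51)*(-3969 - 28*(-42)) = -2571*(-3969 + 1176) = -2571*(-2793) = 7180803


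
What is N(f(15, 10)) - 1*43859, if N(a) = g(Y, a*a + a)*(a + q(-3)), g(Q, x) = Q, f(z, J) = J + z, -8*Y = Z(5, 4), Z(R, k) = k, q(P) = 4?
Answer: -87747/2 ≈ -43874.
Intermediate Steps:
Y = -½ (Y = -⅛*4 = -½ ≈ -0.50000)
N(a) = -2 - a/2 (N(a) = -(a + 4)/2 = -(4 + a)/2 = -2 - a/2)
N(f(15, 10)) - 1*43859 = (-2 - (10 + 15)/2) - 1*43859 = (-2 - ½*25) - 43859 = (-2 - 25/2) - 43859 = -29/2 - 43859 = -87747/2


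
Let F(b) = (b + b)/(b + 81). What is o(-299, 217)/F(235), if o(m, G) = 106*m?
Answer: -5007652/235 ≈ -21309.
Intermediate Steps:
F(b) = 2*b/(81 + b) (F(b) = (2*b)/(81 + b) = 2*b/(81 + b))
o(-299, 217)/F(235) = (106*(-299))/((2*235/(81 + 235))) = -31694/(2*235/316) = -31694/(2*235*(1/316)) = -31694/235/158 = -31694*158/235 = -5007652/235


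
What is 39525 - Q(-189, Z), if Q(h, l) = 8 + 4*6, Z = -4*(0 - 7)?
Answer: 39493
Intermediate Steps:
Z = 28 (Z = -4*(-7) = 28)
Q(h, l) = 32 (Q(h, l) = 8 + 24 = 32)
39525 - Q(-189, Z) = 39525 - 1*32 = 39525 - 32 = 39493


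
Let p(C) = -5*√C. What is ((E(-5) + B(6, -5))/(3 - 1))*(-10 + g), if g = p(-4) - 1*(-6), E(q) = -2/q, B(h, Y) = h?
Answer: -64/5 - 32*I ≈ -12.8 - 32.0*I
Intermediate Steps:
g = 6 - 10*I (g = -10*I - 1*(-6) = -10*I + 6 = 6 - 10*I ≈ 6.0 - 10.0*I)
((E(-5) + B(6, -5))/(3 - 1))*(-10 + g) = ((-2/(-5) + 6)/(3 - 1))*(-10 + (6 - 10*I)) = ((-2*(-⅕) + 6)/2)*(-4 - 10*I) = ((⅖ + 6)*(½))*(-4 - 10*I) = ((32/5)*(½))*(-4 - 10*I) = 16*(-4 - 10*I)/5 = -64/5 - 32*I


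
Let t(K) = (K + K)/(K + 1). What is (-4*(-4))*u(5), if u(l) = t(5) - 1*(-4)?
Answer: 272/3 ≈ 90.667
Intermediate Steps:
t(K) = 2*K/(1 + K) (t(K) = (2*K)/(1 + K) = 2*K/(1 + K))
u(l) = 17/3 (u(l) = 2*5/(1 + 5) - 1*(-4) = 2*5/6 + 4 = 2*5*(⅙) + 4 = 5/3 + 4 = 17/3)
(-4*(-4))*u(5) = -4*(-4)*(17/3) = 16*(17/3) = 272/3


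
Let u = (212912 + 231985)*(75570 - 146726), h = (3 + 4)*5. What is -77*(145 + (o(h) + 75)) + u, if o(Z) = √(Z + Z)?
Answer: -31657107872 - 77*√70 ≈ -3.1657e+10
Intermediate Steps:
h = 35 (h = 7*5 = 35)
o(Z) = √2*√Z (o(Z) = √(2*Z) = √2*√Z)
u = -31657090932 (u = 444897*(-71156) = -31657090932)
-77*(145 + (o(h) + 75)) + u = -77*(145 + (√2*√35 + 75)) - 31657090932 = -77*(145 + (√70 + 75)) - 31657090932 = -77*(145 + (75 + √70)) - 31657090932 = -77*(220 + √70) - 31657090932 = (-16940 - 77*√70) - 31657090932 = -31657107872 - 77*√70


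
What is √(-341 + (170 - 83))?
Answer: I*√254 ≈ 15.937*I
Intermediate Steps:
√(-341 + (170 - 83)) = √(-341 + 87) = √(-254) = I*√254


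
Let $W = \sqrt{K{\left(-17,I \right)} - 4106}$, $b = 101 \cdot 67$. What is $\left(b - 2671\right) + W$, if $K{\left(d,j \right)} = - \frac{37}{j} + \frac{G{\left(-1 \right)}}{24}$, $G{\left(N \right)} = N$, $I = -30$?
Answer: $4096 + \frac{i \sqrt{14777310}}{60} \approx 4096.0 + 64.069 i$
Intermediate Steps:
$K{\left(d,j \right)} = - \frac{1}{24} - \frac{37}{j}$ ($K{\left(d,j \right)} = - \frac{37}{j} - \frac{1}{24} = - \frac{1}{24} - \frac{37}{j}$)
$b = 6767$
$W = \frac{i \sqrt{14777310}}{60}$ ($W = \sqrt{\frac{-888 - -30}{24 \left(-30\right)} - 4106} = \sqrt{\frac{1}{24} \left(- \frac{1}{30}\right) \left(-888 + 30\right) - 4106} = \sqrt{\frac{1}{24} \left(- \frac{1}{30}\right) \left(-858\right) - 4106} = \sqrt{\frac{143}{120} - 4106} = \sqrt{- \frac{492577}{120}} = \frac{i \sqrt{14777310}}{60} \approx 64.069 i$)
$\left(b - 2671\right) + W = \left(6767 - 2671\right) + \frac{i \sqrt{14777310}}{60} = 4096 + \frac{i \sqrt{14777310}}{60}$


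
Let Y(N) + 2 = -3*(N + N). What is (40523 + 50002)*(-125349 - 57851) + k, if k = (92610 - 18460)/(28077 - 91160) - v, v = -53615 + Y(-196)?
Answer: -1046176518878547/63083 ≈ -1.6584e+10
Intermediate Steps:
Y(N) = -2 - 6*N (Y(N) = -2 - 3*(N + N) = -2 - 6*N)
v = -52441 (v = -53615 + (-2 - 6*(-196)) = -53615 + (-2 + 1176) = -53615 + 1174 = -52441)
k = 3308061453/63083 (k = (92610 - 18460)/(28077 - 91160) - 1*(-52441) = 74150/(-63083) + 52441 = 74150*(-1/63083) + 52441 = -74150/63083 + 52441 = 3308061453/63083 ≈ 52440.)
(40523 + 50002)*(-125349 - 57851) + k = (40523 + 50002)*(-125349 - 57851) + 3308061453/63083 = 90525*(-183200) + 3308061453/63083 = -16584180000 + 3308061453/63083 = -1046176518878547/63083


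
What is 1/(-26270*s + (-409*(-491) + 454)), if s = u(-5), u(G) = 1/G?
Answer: 1/206527 ≈ 4.8420e-6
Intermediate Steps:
s = -⅕ (s = 1/(-5) = -⅕ ≈ -0.20000)
1/(-26270*s + (-409*(-491) + 454)) = 1/(-26270*(-⅕) + (-409*(-491) + 454)) = 1/(5254 + (200819 + 454)) = 1/(5254 + 201273) = 1/206527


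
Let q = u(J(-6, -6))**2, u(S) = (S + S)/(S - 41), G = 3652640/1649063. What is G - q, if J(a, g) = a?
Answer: 7831216688/3642780167 ≈ 2.1498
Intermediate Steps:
G = 3652640/1649063 (G = 3652640*(1/1649063) = 3652640/1649063 ≈ 2.2150)
u(S) = 2*S/(-41 + S) (u(S) = (2*S)/(-41 + S) = 2*S/(-41 + S))
q = 144/2209 (q = (2*(-6)/(-41 - 6))**2 = (2*(-6)/(-47))**2 = (2*(-6)*(-1/47))**2 = (12/47)**2 = 144/2209 ≈ 0.065188)
G - q = 3652640/1649063 - 1*144/2209 = 3652640/1649063 - 144/2209 = 7831216688/3642780167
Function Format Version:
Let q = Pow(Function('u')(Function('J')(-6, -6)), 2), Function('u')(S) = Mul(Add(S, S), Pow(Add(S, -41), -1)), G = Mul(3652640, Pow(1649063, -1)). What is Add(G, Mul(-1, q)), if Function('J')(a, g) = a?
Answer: Rational(7831216688, 3642780167) ≈ 2.1498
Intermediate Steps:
G = Rational(3652640, 1649063) (G = Mul(3652640, Rational(1, 1649063)) = Rational(3652640, 1649063) ≈ 2.2150)
Function('u')(S) = Mul(2, S, Pow(Add(-41, S), -1)) (Function('u')(S) = Mul(Mul(2, S), Pow(Add(-41, S), -1)) = Mul(2, S, Pow(Add(-41, S), -1)))
q = Rational(144, 2209) (q = Pow(Mul(2, -6, Pow(Add(-41, -6), -1)), 2) = Pow(Mul(2, -6, Pow(-47, -1)), 2) = Pow(Mul(2, -6, Rational(-1, 47)), 2) = Pow(Rational(12, 47), 2) = Rational(144, 2209) ≈ 0.065188)
Add(G, Mul(-1, q)) = Add(Rational(3652640, 1649063), Mul(-1, Rational(144, 2209))) = Add(Rational(3652640, 1649063), Rational(-144, 2209)) = Rational(7831216688, 3642780167)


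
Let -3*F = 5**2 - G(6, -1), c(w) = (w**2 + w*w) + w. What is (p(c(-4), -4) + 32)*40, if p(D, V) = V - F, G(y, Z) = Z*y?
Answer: 4600/3 ≈ 1533.3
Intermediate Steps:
c(w) = w + 2*w**2 (c(w) = (w**2 + w**2) + w = 2*w**2 + w = w + 2*w**2)
F = -31/3 (F = -(5**2 - (-1)*6)/3 = -(25 - 1*(-6))/3 = -(25 + 6)/3 = -1/3*31 = -31/3 ≈ -10.333)
p(D, V) = 31/3 + V (p(D, V) = V - 1*(-31/3) = V + 31/3 = 31/3 + V)
(p(c(-4), -4) + 32)*40 = ((31/3 - 4) + 32)*40 = (19/3 + 32)*40 = (115/3)*40 = 4600/3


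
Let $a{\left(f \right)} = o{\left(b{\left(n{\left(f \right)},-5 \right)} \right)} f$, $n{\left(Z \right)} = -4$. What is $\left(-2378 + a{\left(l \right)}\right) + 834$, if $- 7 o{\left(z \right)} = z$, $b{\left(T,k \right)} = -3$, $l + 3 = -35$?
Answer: $- \frac{10922}{7} \approx -1560.3$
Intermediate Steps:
$l = -38$ ($l = -3 - 35 = -38$)
$o{\left(z \right)} = - \frac{z}{7}$
$a{\left(f \right)} = \frac{3 f}{7}$ ($a{\left(f \right)} = \left(- \frac{1}{7}\right) \left(-3\right) f = \frac{3 f}{7}$)
$\left(-2378 + a{\left(l \right)}\right) + 834 = \left(-2378 + \frac{3}{7} \left(-38\right)\right) + 834 = \left(-2378 - \frac{114}{7}\right) + 834 = - \frac{16760}{7} + 834 = - \frac{10922}{7}$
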